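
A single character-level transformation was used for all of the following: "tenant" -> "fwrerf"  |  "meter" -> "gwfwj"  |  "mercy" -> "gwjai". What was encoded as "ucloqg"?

t(19)→f(5) and e(4)→w(22) fit y≡11x+4 (mod 26); the inverse of 11 mod 26 is 19. Each letter's alphabet position (a=0..z=25) is mapped through 11·x+4 mod 26 — an affine cipher.
Decoding ucloqg: u(20)→19·(20−4)≡18=s; c(2)→19·(2−4)≡14=o; l(11)→19·(11−4)≡3=d; o(14)→19·(14−4)≡8=i; q(16)→19·(16−4)≡20=u; g(6)→19·(6−4)≡12=m (all mod 26).

sodium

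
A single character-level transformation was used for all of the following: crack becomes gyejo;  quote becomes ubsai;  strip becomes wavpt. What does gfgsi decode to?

cycle

Shifts by position in crack: pos 0: c→g (+4), pos 1: r→y (+7), pos 2: a→e (+4), pos 3: c→j (+7) — repeating every 2. A repeating key of period 2 is used — shifts +4, +7 over and over.
Reversing it on gfgsi: g−4=c, f−7=y, g−4=c, s−7=l, i−4=e.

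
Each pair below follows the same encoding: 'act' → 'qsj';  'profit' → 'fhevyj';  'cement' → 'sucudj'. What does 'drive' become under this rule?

thylu

Compare letters: a→q is +16, c→s is +16, t→j is +16 — a constant shift. Each letter is shifted forward by 16 in the alphabet (a Caesar shift of +16).
On drive: d+16=t, r+16=h, i+16=y, v+16=l, e+16=u.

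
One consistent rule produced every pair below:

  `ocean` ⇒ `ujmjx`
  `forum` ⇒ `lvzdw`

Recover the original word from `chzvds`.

warmth

In ocean: o→u is +6, c→j is +7, e→m is +8, a→j is +9 — the shift increases by 1 each position. The shift increases by 1 at each position, starting from +6: 6, 7, 8, ….
Undoing it on chzvds: c−6=w, h−7=a, z−8=r, v−9=m, d−10=t, s−11=h.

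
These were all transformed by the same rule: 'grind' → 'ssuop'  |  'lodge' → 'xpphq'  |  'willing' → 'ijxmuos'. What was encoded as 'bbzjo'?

panic

It's a Vigenère-style cipher with numeric key [12,1]: position i shifts by key[i mod 2].
Undoing it on bbzjo: b−12=p, b−1=a, z−12=n, j−1=i, o−12=c.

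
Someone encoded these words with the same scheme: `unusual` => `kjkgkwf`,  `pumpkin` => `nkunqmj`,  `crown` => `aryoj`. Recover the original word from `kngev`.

upset

Treating letters as 0–25, the rule is x ↦ 15x + 22 (mod 26).
Decoding kngev: k(10)→7·(10−22)≡20=u; n(13)→7·(13−22)≡15=p; g(6)→7·(6−22)≡18=s; e(4)→7·(4−22)≡4=e; v(21)→7·(21−22)≡19=t (all mod 26).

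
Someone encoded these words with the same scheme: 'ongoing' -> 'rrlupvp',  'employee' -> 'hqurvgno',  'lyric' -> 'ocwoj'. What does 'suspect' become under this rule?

In ongoing: o→r is +3, n→r is +4, g→l is +5, o→u is +6 — the shift increases by 1 each position. The shift increases by 1 at each position, starting from +3: 3, 4, 5, ….
On suspect: s+3=v, u+4=y, s+5=x, p+6=v, e+7=l, c+8=k, t+9=c.

vyxvlkc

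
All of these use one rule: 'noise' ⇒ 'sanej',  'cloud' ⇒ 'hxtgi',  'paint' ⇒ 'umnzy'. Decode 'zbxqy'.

upset

A repeating key of period 2 is used — shifts +5, +12 over and over.
Undoing it on zbxqy: z−5=u, b−12=p, x−5=s, q−12=e, y−5=t.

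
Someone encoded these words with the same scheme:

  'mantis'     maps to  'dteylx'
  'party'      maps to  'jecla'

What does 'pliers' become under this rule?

The output letters match the input read backwards, each shifted +11: mantis reversed is sitnam. Two steps: reverse the string, then apply a Caesar shift of +11.
For pliers: reverse → sreilp; then shift: s+11=d, r+11=c, e+11=p, i+11=t, l+11=w, p+11=a.

dcptwa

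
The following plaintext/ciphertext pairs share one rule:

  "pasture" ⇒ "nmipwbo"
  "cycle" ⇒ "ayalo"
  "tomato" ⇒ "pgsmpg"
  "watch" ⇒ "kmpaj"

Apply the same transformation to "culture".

p(15)→n(13) and a(0)→m(12) fit y≡7x+12 (mod 26); the inverse of 7 mod 26 is 15. Treating letters as 0–25, the rule is x ↦ 7x + 12 (mod 26).
Applying it to culture: c(2)→7·2+12≡0=a; u(20)→7·20+12≡22=w; l(11)→7·11+12≡11=l; t(19)→7·19+12≡15=p; u(20)→7·20+12≡22=w; r(17)→7·17+12≡1=b; e(4)→7·4+12≡14=o (all mod 26).

awlpwbo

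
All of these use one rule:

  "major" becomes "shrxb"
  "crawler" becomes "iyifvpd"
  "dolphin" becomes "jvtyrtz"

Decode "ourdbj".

injury

In major: m→s is +6, a→h is +7, j→r is +8, o→x is +9 — the shift increases by 1 each position. Letter i (0-indexed) is shifted by i+6, so successive shifts are 6, 7, 8, ….
Undoing it on ourdbj: o−6=i, u−7=n, r−8=j, d−9=u, b−10=r, j−11=y.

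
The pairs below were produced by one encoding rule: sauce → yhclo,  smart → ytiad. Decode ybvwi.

sunny

In sauce: s→y is +6, a→h is +7, u→c is +8, c→l is +9 — the shift increases by 1 each position. The shift increases by 1 at each position, starting from +6: 6, 7, 8, ….
Decoding ybvwi: y−6=s, b−7=u, v−8=n, w−9=n, i−10=y.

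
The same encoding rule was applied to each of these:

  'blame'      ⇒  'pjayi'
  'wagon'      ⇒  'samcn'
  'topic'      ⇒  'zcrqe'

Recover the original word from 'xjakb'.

b(1)→p(15) and l(11)→j(9) fit y≡15x+0 (mod 26); the inverse of 15 mod 26 is 7. Each letter's alphabet position (a=0..z=25) is mapped through 15·x+0 mod 26 — an affine cipher.
Decoding xjakb: x(23)→7·(23−0)≡5=f; j(9)→7·(9−0)≡11=l; a(0)→7·(0−0)≡0=a; k(10)→7·(10−0)≡18=s; b(1)→7·(1−0)≡7=h (all mod 26).

flash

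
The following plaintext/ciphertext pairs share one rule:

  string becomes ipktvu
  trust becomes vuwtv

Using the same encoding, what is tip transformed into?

The output letters match the input read backwards, each shifted +2: string reversed is gnirts. The word is reversed, then every letter is shifted forward by 2.
For tip: reverse → pit; then shift: p+2=r, i+2=k, t+2=v.

rkv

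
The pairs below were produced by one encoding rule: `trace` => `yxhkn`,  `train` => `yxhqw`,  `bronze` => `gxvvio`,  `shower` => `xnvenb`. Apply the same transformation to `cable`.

In trace: t→y is +5, r→x is +6, a→h is +7, c→k is +8 — the shift increases by 1 each position. The shift increases by 1 at each position, starting from +5: 5, 6, 7, ….
On cable: c+5=h, a+6=g, b+7=i, l+8=t, e+9=n.

hgitn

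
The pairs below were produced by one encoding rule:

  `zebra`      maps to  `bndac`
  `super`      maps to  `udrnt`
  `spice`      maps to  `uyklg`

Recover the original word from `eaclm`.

crack

It's a Vigenère-style cipher with numeric key [2,9]: position i shifts by key[i mod 2].
Decoding eaclm: e−2=c, a−9=r, c−2=a, l−9=c, m−2=k.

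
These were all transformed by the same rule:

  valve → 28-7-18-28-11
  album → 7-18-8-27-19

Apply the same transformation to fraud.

v is letter #22 and maps to 28: an offset of 6. Letters become their 1-based position plus 6 (so a→7, b→8, …).
On fraud: f=6→12, r=18→24, a=1→7, u=21→27, d=4→10.

12-24-7-27-10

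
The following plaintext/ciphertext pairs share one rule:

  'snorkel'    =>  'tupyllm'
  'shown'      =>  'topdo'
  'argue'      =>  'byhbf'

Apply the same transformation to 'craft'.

dybmu

Shifts by position in snorkel: pos 0: s→t (+1), pos 1: n→u (+7), pos 2: o→p (+1), pos 3: r→y (+7) — repeating every 2. It's a Vigenère-style cipher with numeric key [1,7]: position i shifts by key[i mod 2].
On craft: c+1=d, r+7=y, a+1=b, f+7=m, t+1=u.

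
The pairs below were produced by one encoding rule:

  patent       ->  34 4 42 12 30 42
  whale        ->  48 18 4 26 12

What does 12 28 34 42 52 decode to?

empty

Each letter becomes 2×(its alphabet position, a=1..z=26) + 2.
Decoding 12 28 34 42 52: 12→(12−2)÷2=5=e, 28→(28−2)÷2=13=m, 34→(34−2)÷2=16=p, 42→(42−2)÷2=20=t, 52→(52−2)÷2=25=y.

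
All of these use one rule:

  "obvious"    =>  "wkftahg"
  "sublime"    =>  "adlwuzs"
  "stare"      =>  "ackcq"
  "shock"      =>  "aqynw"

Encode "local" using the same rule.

In obvious: o→w is +8, b→k is +9, v→f is +10, i→t is +11 — the shift increases by 1 each position. The shift increases by 1 at each position, starting from +8: 8, 9, 10, ….
Applying it to local: l+8=t, o+9=x, c+10=m, a+11=l, l+12=x.

txmlx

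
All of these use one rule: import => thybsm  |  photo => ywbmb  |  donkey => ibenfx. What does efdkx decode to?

newly

Treating letters as 0–25, the rule is x ↦ 23x + 17 (mod 26).
Decoding efdkx: e(4)→17·(4−17)≡13=n; f(5)→17·(5−17)≡4=e; d(3)→17·(3−17)≡22=w; k(10)→17·(10−17)≡11=l; x(23)→17·(23−17)≡24=y (all mod 26).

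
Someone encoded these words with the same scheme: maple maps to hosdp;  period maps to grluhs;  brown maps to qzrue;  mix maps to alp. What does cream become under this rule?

The output letters match the input read backwards, each shifted +3: maple reversed is elpam. The word is reversed, then every letter is shifted forward by 3.
On cream: reverse → maerc; then shift: m+3=p, a+3=d, e+3=h, r+3=u, c+3=f.

pdhuf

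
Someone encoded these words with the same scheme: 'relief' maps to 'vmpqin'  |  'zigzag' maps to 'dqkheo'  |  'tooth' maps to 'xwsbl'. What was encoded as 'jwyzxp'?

It's a Vigenère-style cipher with numeric key [4,8]: position i shifts by key[i mod 2].
Decoding jwyzxp: j−4=f, w−8=o, y−4=u, z−8=r, x−4=t, p−8=h.

fourth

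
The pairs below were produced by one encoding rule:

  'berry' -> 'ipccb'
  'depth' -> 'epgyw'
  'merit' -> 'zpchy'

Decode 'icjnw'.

brush

This is an affine cipher: with a=0,…,z=25, each position x becomes (11x+23) mod 26.
Reversing it on icjnw: i(8)→19·(8−23)≡1=b; c(2)→19·(2−23)≡17=r; j(9)→19·(9−23)≡20=u; n(13)→19·(13−23)≡18=s; w(22)→19·(22−23)≡7=h (all mod 26).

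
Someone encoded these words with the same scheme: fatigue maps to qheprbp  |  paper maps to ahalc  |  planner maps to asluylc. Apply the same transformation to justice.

ubdatjp

Shifts by position in fatigue: pos 0: f→q (+11), pos 1: a→h (+7), pos 2: t→e (+11), pos 3: i→p (+7) — repeating every 2. The shifts repeat in a cycle of length 2: positions 0,1,… shift by +11, +7, then the pattern repeats.
For justice: j+11=u, u+7=b, s+11=d, t+7=a, i+11=t, c+7=j, e+11=p.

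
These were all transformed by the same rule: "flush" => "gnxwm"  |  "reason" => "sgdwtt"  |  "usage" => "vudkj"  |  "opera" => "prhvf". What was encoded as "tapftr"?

In flush: f→g is +1, l→n is +2, u→x is +3, s→w is +4 — the shift increases by 1 each position. The shift increases by 1 at each position, starting from +1: 1, 2, 3, ….
Undoing it on tapftr: t−1=s, a−2=y, p−3=m, f−4=b, t−5=o, r−6=l.

symbol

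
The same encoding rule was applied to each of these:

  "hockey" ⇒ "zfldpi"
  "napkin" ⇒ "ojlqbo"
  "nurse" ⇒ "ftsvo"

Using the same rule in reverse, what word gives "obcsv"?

The output letters match the input read backwards, each shifted +1: hockey reversed is yekcoh. Two steps: reverse the string, then apply a Caesar shift of +1.
Reversing it on obcsv: shift back: o−1=n, b−1=a, c−1=b, s−1=r, v−1=u → nabru; then reverse → urban.

urban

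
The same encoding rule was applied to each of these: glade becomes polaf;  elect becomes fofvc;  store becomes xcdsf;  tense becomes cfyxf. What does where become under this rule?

rufsf

g(6)→p(15) and l(11)→o(14) fit y≡5x+11 (mod 26); the inverse of 5 mod 26 is 21. Each letter's alphabet position (a=0..z=25) is mapped through 5·x+11 mod 26 — an affine cipher.
On where: w(22)→5·22+11≡17=r; h(7)→5·7+11≡20=u; e(4)→5·4+11≡5=f; r(17)→5·17+11≡18=s; e(4)→5·4+11≡5=f (all mod 26).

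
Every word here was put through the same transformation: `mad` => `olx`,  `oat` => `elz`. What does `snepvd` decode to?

Two steps: reverse the string, then apply a Caesar shift of +11.
Decoding snepvd: shift back: s−11=h, n−11=c, e−11=t, p−11=e, v−11=k, d−11=s → hcteks; then reverse → sketch.

sketch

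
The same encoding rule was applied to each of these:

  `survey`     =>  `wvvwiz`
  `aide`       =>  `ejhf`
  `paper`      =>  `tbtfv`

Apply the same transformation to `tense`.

Shifts by position in survey: pos 0: s→w (+4), pos 1: u→v (+1), pos 2: r→v (+4), pos 3: v→w (+1) — repeating every 2. The shifts repeat in a cycle of length 2: positions 0,1,… shift by +4, +1, then the pattern repeats.
Applying it to tense: t+4=x, e+1=f, n+4=r, s+1=t, e+4=i.

xfrti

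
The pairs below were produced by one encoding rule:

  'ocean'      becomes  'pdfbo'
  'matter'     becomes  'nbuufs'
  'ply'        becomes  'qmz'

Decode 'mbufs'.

It's a constant shift of +1 (ROT1).
Undoing it on mbufs: m−1=l, b−1=a, u−1=t, f−1=e, s−1=r.

later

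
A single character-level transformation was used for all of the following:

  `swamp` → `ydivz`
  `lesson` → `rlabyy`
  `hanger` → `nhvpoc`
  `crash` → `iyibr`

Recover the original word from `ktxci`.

empty

Letter i (0-indexed) is shifted by i+6, so successive shifts are 6, 7, 8, ….
Reversing it on ktxci: k−6=e, t−7=m, x−8=p, c−9=t, i−10=y.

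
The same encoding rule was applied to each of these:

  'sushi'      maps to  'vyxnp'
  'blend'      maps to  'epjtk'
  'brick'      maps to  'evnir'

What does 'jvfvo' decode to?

In sushi: s→v is +3, u→y is +4, s→x is +5, h→n is +6 — the shift increases by 1 each position. The shift increases by 1 at each position, starting from +3: 3, 4, 5, ….
Decoding jvfvo: j−3=g, v−4=r, f−5=a, v−6=p, o−7=h.

graph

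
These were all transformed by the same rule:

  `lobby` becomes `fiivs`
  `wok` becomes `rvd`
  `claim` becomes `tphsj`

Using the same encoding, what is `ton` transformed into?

The output letters match the input read backwards, each shifted +7: lobby reversed is ybbol. Two steps: reverse the string, then apply a Caesar shift of +7.
On ton: reverse → not; then shift: n+7=u, o+7=v, t+7=a.

uva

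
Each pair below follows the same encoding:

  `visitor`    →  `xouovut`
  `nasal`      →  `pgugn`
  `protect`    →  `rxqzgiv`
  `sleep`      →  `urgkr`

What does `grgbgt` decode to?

eleven

It's a Vigenère-style cipher with numeric key [2,6]: position i shifts by key[i mod 2].
Reversing it on grgbgt: g−2=e, r−6=l, g−2=e, b−6=v, g−2=e, t−6=n.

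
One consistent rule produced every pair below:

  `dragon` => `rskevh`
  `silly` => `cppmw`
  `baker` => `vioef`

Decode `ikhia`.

The output letters match the input read backwards, each shifted +4: dragon reversed is nogard. Read the word backwards and shift each letter +4.
Decoding ikhia: shift back: i−4=e, k−4=g, h−4=d, i−4=e, a−4=w → egdew; then reverse → wedge.

wedge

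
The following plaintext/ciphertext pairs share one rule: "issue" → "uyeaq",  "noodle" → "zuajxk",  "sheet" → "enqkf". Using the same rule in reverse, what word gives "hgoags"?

vacuum

Shifts by position in issue: pos 0: i→u (+12), pos 1: s→y (+6), pos 2: s→e (+12), pos 3: u→a (+6) — repeating every 2. The shifts repeat in a cycle of length 2: positions 0,1,… shift by +12, +6, then the pattern repeats.
Reversing it on hgoags: h−12=v, g−6=a, o−12=c, a−6=u, g−12=u, s−6=m.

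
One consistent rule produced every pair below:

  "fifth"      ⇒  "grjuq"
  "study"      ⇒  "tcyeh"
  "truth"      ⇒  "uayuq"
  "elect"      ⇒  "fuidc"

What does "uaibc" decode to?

treat

Shifts by position in fifth: pos 0: f→g (+1), pos 1: i→r (+9), pos 2: f→j (+4), pos 3: t→u (+1), pos 4: h→q (+9) — repeating every 3. The shifts repeat in a cycle of length 3: positions 0,1,… shift by +1, +9, +4, then the pattern repeats.
Decoding uaibc: u−1=t, a−9=r, i−4=e, b−1=a, c−9=t.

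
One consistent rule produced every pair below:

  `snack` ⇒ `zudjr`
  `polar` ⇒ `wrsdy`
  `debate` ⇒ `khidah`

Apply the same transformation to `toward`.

The shift depends on letter class: consonant s→z is +7, but vowel a→d is +3. The rule splits by letter class: vowels +3, consonants +7.
On toward: t(cons)+7=a, o(vowel)+3=r, w(cons)+7=d, a(vowel)+3=d, r(cons)+7=y, d(cons)+7=k.

arddyk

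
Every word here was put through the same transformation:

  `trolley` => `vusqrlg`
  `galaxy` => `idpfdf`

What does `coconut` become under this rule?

ergttbb

In trolley: t→v is +2, r→u is +3, o→s is +4, l→q is +5 — the shift increases by 1 each position. Each letter shifts forward by (position + 2), i.e. 2, 3, 4, … — the shift grows by one for each successive letter.
On coconut: c+2=e, o+3=r, c+4=g, o+5=t, n+6=t, u+7=b, t+8=b.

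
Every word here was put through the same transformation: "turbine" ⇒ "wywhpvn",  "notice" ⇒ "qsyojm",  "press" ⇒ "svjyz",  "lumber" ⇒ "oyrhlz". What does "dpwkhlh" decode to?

In turbine: t→w is +3, u→y is +4, r→w is +5, b→h is +6 — the shift increases by 1 each position. Each letter shifts forward by (position + 3), i.e. 3, 4, 5, … — the shift grows by one for each successive letter.
Decoding dpwkhlh: d−3=a, p−4=l, w−5=r, k−6=e, h−7=a, l−8=d, h−9=y.

already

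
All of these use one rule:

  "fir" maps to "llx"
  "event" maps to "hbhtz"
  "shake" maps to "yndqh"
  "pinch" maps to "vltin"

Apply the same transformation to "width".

cljzn

The shift depends on letter class: consonant f→l is +6, but vowel i→l is +3. Two shifts are in play — +3 for a/e/i/o/u, +6 for every other letter.
For width: w(cons)+6=c, i(vowel)+3=l, d(cons)+6=j, t(cons)+6=z, h(cons)+6=n.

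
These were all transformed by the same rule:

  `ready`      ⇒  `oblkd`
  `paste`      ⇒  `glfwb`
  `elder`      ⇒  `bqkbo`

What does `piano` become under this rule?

grlyp

r(17)→o(14) and e(4)→b(1) fit y≡17x+11 (mod 26); the inverse of 17 mod 26 is 23. Treating letters as 0–25, the rule is x ↦ 17x + 11 (mod 26).
On piano: p(15)→17·15+11≡6=g; i(8)→17·8+11≡17=r; a(0)→17·0+11≡11=l; n(13)→17·13+11≡24=y; o(14)→17·14+11≡15=p (all mod 26).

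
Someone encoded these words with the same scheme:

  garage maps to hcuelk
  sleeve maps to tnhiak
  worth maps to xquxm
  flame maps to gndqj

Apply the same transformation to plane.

qndrj

In garage: g→h is +1, a→c is +2, r→u is +3, a→e is +4 — the shift increases by 1 each position. The shift increases by 1 at each position, starting from +1: 1, 2, 3, ….
On plane: p+1=q, l+2=n, a+3=d, n+4=r, e+5=j.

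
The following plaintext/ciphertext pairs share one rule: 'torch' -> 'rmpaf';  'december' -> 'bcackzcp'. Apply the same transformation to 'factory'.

Compare letters: t→r is +24, o→m is +24, r→p is +24 — a constant shift. It's a constant shift of +24 (ROT24).
On factory: f+24=d, a+24=y, c+24=a, t+24=r, o+24=m, r+24=p, y+24=w.

dyarmpw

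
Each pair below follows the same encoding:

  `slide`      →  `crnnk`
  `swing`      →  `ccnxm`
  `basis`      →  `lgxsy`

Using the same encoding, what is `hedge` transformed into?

Shifts by position in slide: pos 0: s→c (+10), pos 1: l→r (+6), pos 2: i→n (+5), pos 3: d→n (+10), pos 4: e→k (+6) — repeating every 3. The shifts repeat in a cycle of length 3: positions 0,1,… shift by +10, +6, +5, then the pattern repeats.
On hedge: h+10=r, e+6=k, d+5=i, g+10=q, e+6=k.

rkiqk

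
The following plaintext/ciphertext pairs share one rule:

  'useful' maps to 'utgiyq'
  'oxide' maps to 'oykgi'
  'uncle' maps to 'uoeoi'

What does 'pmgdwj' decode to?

In useful: u→u is +0, s→t is +1, e→g is +2, f→i is +3 — the shift increases by 1 each position. The shift increases by 1 at each position, starting from +0: 0, 1, 2, ….
Decoding pmgdwj: p−0=p, m−1=l, g−2=e, d−3=a, w−4=s, j−5=e.

please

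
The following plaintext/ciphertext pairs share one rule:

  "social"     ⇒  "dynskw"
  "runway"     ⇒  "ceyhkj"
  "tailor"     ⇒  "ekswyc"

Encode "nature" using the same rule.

ykeeco

The shift depends on letter class: consonant s→d is +11, but vowel o→y is +10. Two shifts are in play — +10 for a/e/i/o/u, +11 for every other letter.
Applying it to nature: n(cons)+11=y, a(vowel)+10=k, t(cons)+11=e, u(vowel)+10=e, r(cons)+11=c, e(vowel)+10=o.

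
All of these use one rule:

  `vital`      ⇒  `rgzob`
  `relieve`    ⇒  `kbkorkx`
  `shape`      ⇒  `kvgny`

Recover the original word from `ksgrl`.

flame

The output letters match the input read backwards, each shifted +6: vital reversed is lativ. Read the word backwards and shift each letter +6.
Undoing it on ksgrl: shift back: k−6=e, s−6=m, g−6=a, r−6=l, l−6=f → emalf; then reverse → flame.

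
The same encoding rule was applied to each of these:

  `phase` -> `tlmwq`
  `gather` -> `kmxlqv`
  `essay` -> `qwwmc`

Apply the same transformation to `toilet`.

Vowels shift forward by 12 and consonants shift forward by 4.
On toilet: t(cons)+4=x, o(vowel)+12=a, i(vowel)+12=u, l(cons)+4=p, e(vowel)+12=q, t(cons)+4=x.

xaupqx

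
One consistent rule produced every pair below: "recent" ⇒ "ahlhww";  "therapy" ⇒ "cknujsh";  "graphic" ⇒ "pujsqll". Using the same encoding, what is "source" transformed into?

brdulh

Shifts by position in recent: pos 0: r→a (+9), pos 1: e→h (+3), pos 2: c→l (+9), pos 3: e→h (+3) — repeating every 2. It's a Vigenère-style cipher with numeric key [9,3]: position i shifts by key[i mod 2].
Applying it to source: s+9=b, o+3=r, u+9=d, r+3=u, c+9=l, e+3=h.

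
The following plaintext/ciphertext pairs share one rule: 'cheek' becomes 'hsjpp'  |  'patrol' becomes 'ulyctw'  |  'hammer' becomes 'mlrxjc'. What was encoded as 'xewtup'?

Shifts by position in cheek: pos 0: c→h (+5), pos 1: h→s (+11), pos 2: e→j (+5), pos 3: e→p (+11) — repeating every 2. A repeating key of period 2 is used — shifts +5, +11 over and over.
Reversing it on xewtup: x−5=s, e−11=t, w−5=r, t−11=i, u−5=p, p−11=e.

stripe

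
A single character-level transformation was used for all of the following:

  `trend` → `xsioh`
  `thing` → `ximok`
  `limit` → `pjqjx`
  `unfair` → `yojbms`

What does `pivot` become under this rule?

Shifts by position in trend: pos 0: t→x (+4), pos 1: r→s (+1), pos 2: e→i (+4), pos 3: n→o (+1) — repeating every 2. The shifts repeat in a cycle of length 2: positions 0,1,… shift by +4, +1, then the pattern repeats.
Applying it to pivot: p+4=t, i+1=j, v+4=z, o+1=p, t+4=x.

tjzpx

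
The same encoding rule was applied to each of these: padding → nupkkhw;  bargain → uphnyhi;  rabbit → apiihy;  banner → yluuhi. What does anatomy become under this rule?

The output letters match the input read backwards, each shifted +7: padding reversed is gniddap. Read the word backwards and shift each letter +7.
For anatomy: reverse → ymotana; then shift: y+7=f, m+7=t, o+7=v, t+7=a, a+7=h, n+7=u, a+7=h.

ftvahuh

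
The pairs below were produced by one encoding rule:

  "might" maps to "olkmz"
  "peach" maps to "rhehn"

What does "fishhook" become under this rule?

In might: m→o is +2, i→l is +3, g→k is +4, h→m is +5 — the shift increases by 1 each position. The shift increases by 1 at each position, starting from +2: 2, 3, 4, ….
For fishhook: f+2=h, i+3=l, s+4=w, h+5=m, h+6=n, o+7=v, o+8=w, k+9=t.

hlwmnvwt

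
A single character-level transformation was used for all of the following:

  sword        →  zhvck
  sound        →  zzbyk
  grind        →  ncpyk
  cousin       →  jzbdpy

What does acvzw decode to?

troop

Shifts by position in sword: pos 0: s→z (+7), pos 1: w→h (+11), pos 2: o→v (+7), pos 3: r→c (+11) — repeating every 2. The shifts repeat in a cycle of length 2: positions 0,1,… shift by +7, +11, then the pattern repeats.
Decoding acvzw: a−7=t, c−11=r, v−7=o, z−11=o, w−7=p.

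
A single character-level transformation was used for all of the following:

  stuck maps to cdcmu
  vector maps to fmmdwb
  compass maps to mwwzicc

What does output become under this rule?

The shift depends on letter class: consonant s→c is +10, but vowel u→c is +8. The rule splits by letter class: vowels +8, consonants +10.
On output: o(vowel)+8=w, u(vowel)+8=c, t(cons)+10=d, p(cons)+10=z, u(vowel)+8=c, t(cons)+10=d.

wcdzcd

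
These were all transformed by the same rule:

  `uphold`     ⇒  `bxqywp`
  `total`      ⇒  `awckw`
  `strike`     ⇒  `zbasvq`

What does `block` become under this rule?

itxmv

The shift increases by 1 at each position, starting from +7: 7, 8, 9, ….
Applying it to block: b+7=i, l+8=t, o+9=x, c+10=m, k+11=v.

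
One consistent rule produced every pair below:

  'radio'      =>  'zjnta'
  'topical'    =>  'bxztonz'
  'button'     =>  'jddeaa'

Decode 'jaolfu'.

breath

In radio: r→z is +8, a→j is +9, d→n is +10, i→t is +11 — the shift increases by 1 each position. Letter i (0-indexed) is shifted by i+8, so successive shifts are 8, 9, 10, ….
Decoding jaolfu: j−8=b, a−9=r, o−10=e, l−11=a, f−12=t, u−13=h.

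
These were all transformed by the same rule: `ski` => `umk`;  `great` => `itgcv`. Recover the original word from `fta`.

This is a Caesar cipher with shift 2.
Reversing it on fta: f−2=d, t−2=r, a−2=y.

dry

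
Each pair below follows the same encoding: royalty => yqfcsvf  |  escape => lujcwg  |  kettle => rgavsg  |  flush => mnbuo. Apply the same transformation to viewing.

cklyppn

The shifts repeat in a cycle of length 2: positions 0,1,… shift by +7, +2, then the pattern repeats.
Applying it to viewing: v+7=c, i+2=k, e+7=l, w+2=y, i+7=p, n+2=p, g+7=n.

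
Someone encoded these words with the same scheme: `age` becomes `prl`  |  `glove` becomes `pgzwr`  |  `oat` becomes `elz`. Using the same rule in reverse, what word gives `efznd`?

Read the word backwards and shift each letter +11.
Decoding efznd: shift back: e−11=t, f−11=u, z−11=o, n−11=c, d−11=s → tuocs; then reverse → scout.

scout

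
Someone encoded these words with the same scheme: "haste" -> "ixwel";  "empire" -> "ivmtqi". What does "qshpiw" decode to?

seldom

The word is reversed, then every letter is shifted forward by 4.
Undoing it on qshpiw: shift back: q−4=m, s−4=o, h−4=d, p−4=l, i−4=e, w−4=s → modles; then reverse → seldom.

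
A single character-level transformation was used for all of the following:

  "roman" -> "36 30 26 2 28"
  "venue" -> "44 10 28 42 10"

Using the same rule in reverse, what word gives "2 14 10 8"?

r(#18)→36 and o(#15)→30: differences scale by 2, so n = 2·pos + 0. With a=1..z=26, the number is 2·pos.
Decoding 2 14 10 8: 2→(2−0)÷2=1=a, 14→(14−0)÷2=7=g, 10→(10−0)÷2=5=e, 8→(8−0)÷2=4=d.

aged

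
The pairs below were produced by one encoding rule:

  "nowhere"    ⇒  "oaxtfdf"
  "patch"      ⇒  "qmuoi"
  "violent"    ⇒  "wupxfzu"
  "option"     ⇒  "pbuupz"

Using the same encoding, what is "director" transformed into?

eusqdfpd

Shifts by position in nowhere: pos 0: n→o (+1), pos 1: o→a (+12), pos 2: w→x (+1), pos 3: h→t (+12) — repeating every 2. A repeating key of period 2 is used — shifts +1, +12 over and over.
On director: d+1=e, i+12=u, r+1=s, e+12=q, c+1=d, t+12=f, o+1=p, r+12=d.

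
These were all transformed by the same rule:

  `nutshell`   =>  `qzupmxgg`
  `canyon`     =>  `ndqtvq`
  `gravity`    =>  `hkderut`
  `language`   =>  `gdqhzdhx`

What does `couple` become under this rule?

n(13)→q(16) and u(20)→z(25) fit y≡5x+3 (mod 26); the inverse of 5 mod 26 is 21. Each letter's alphabet position (a=0..z=25) is mapped through 5·x+3 mod 26 — an affine cipher.
Applying it to couple: c(2)→5·2+3≡13=n; o(14)→5·14+3≡21=v; u(20)→5·20+3≡25=z; p(15)→5·15+3≡0=a; l(11)→5·11+3≡6=g; e(4)→5·4+3≡23=x (all mod 26).

nvzagx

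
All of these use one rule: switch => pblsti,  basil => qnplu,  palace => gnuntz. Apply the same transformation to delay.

wzunh

Treating letters as 0–25, the rule is x ↦ 3x + 13 (mod 26).
On delay: d(3)→3·3+13≡22=w; e(4)→3·4+13≡25=z; l(11)→3·11+13≡20=u; a(0)→3·0+13≡13=n; y(24)→3·24+13≡7=h (all mod 26).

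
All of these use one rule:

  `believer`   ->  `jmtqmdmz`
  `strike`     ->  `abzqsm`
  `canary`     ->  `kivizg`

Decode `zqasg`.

risky

Compare letters: b→j is +8, e→m is +8, l→t is +8 — a constant shift. It's a constant shift of +8 (ROT8).
Reversing it on zqasg: z−8=r, q−8=i, a−8=s, s−8=k, g−8=y.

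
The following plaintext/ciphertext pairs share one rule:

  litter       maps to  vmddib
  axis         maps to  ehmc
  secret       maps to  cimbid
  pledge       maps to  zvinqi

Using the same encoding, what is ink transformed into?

mxu

Vowels shift forward by 4 and consonants shift forward by 10.
On ink: i(vowel)+4=m, n(cons)+10=x, k(cons)+10=u.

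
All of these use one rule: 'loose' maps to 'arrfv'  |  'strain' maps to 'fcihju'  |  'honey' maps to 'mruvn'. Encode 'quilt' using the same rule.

This is an affine cipher: with a=0,…,z=25, each position x becomes (23x+7) mod 26.
On quilt: q(16)→23·16+7≡11=l; u(20)→23·20+7≡25=z; i(8)→23·8+7≡9=j; l(11)→23·11+7≡0=a; t(19)→23·19+7≡2=c (all mod 26).

lzjac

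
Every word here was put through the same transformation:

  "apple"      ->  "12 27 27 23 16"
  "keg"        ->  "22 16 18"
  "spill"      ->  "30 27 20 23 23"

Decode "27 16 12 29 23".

Each letter is replaced by its alphabet position (a=1..z=26) + 11.
Reversing it on 27 16 12 29 23: 27→(27−11)÷1=16=p, 16→(16−11)÷1=5=e, 12→(12−11)÷1=1=a, 29→(29−11)÷1=18=r, 23→(23−11)÷1=12=l.

pearl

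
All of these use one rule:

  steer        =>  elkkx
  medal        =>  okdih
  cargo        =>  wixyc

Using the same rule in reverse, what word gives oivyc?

Each letter's alphabet position (a=0..z=25) is mapped through 7·x+8 mod 26 — an affine cipher.
Decoding oivyc: o(14)→15·(14−8)≡12=m; i(8)→15·(8−8)≡0=a; v(21)→15·(21−8)≡13=n; y(24)→15·(24−8)≡6=g; c(2)→15·(2−8)≡14=o (all mod 26).

mango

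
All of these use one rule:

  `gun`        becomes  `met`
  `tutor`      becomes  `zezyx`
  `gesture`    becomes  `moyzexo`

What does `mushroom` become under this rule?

Vowels shift forward by 10 and consonants shift forward by 6.
On mushroom: m(cons)+6=s, u(vowel)+10=e, s(cons)+6=y, h(cons)+6=n, r(cons)+6=x, o(vowel)+10=y, o(vowel)+10=y, m(cons)+6=s.

seynxyys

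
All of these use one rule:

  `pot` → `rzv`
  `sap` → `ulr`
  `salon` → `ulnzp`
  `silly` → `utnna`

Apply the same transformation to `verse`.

xptup

The shift depends on letter class: consonant p→r is +2, but vowel o→z is +11. Two shifts are in play — +11 for a/e/i/o/u, +2 for every other letter.
On verse: v(cons)+2=x, e(vowel)+11=p, r(cons)+2=t, s(cons)+2=u, e(vowel)+11=p.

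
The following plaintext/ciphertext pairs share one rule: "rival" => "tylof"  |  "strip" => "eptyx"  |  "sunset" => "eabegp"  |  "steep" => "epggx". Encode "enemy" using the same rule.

gbgqs

r(17)→t(19) and i(8)→y(24) fit y≡11x+14 (mod 26); the inverse of 11 mod 26 is 19. Treating letters as 0–25, the rule is x ↦ 11x + 14 (mod 26).
Applying it to enemy: e(4)→11·4+14≡6=g; n(13)→11·13+14≡1=b; e(4)→11·4+14≡6=g; m(12)→11·12+14≡16=q; y(24)→11·24+14≡18=s (all mod 26).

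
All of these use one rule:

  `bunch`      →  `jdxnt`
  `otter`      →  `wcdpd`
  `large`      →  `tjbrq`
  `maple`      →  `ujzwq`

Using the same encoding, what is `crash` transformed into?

kakdt

Each letter shifts forward by (position + 8), i.e. 8, 9, 10, … — the shift grows by one for each successive letter.
On crash: c+8=k, r+9=a, a+10=k, s+11=d, h+12=t.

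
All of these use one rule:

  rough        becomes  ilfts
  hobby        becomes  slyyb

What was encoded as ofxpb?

Each pair mirrors across the alphabet (r↔i, o↔l, u↔f): positions sum to 25. Each letter is replaced by its mirror in the alphabet: a↔z, b↔y, c↔x, and so on (the Atbash cipher).
Undoing it on ofxpb: o↔l, f↔u, x↔c, p↔k, b↔y.

lucky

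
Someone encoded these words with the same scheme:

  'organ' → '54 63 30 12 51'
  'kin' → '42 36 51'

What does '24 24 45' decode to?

eel

o(#15)→54 and r(#18)→63: differences scale by 3, so n = 3·pos + 9. Each letter becomes 3×(its alphabet position, a=1..z=26) + 9.
Decoding 24 24 45: 24→(24−9)÷3=5=e, 24→(24−9)÷3=5=e, 45→(45−9)÷3=12=l.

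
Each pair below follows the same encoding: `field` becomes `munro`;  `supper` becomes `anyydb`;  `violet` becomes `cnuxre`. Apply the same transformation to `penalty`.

The output letters match the input read backwards, each shifted +9: field reversed is dleif. Two steps: reverse the string, then apply a Caesar shift of +9.
Applying it to penalty: reverse → ytlanep; then shift: y+9=h, t+9=c, l+9=u, a+9=j, n+9=w, e+9=n, p+9=y.

hcujwny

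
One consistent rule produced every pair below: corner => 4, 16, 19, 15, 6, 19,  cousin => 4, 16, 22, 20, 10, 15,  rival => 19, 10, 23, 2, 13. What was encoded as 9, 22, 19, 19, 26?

hurry

c is letter #3 and maps to 4: an offset of 1. Letters become their 1-based position plus 1 (so a→2, b→3, …).
Reversing it on 9, 22, 19, 19, 26: 9→(9−1)÷1=8=h, 22→(22−1)÷1=21=u, 19→(19−1)÷1=18=r, 19→(19−1)÷1=18=r, 26→(26−1)÷1=25=y.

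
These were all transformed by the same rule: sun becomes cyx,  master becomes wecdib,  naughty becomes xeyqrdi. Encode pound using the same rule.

zsyxn

The shift depends on letter class: consonant s→c is +10, but vowel u→y is +4. Vowels shift forward by 4 and consonants shift forward by 10.
Applying it to pound: p(cons)+10=z, o(vowel)+4=s, u(vowel)+4=y, n(cons)+10=x, d(cons)+10=n.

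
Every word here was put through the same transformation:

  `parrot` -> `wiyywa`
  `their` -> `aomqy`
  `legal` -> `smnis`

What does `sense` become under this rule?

The shift depends on letter class: consonant p→w is +7, but vowel a→i is +8. Vowels shift forward by 8 and consonants shift forward by 7.
On sense: s(cons)+7=z, e(vowel)+8=m, n(cons)+7=u, s(cons)+7=z, e(vowel)+8=m.

zmuzm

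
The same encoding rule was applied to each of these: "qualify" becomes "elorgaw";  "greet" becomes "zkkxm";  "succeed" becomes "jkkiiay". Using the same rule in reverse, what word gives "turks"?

The word is reversed, then every letter is shifted forward by 6.
Reversing it on turks: shift back: t−6=n, u−6=o, r−6=l, k−6=e, s−6=m → nolem; then reverse → melon.

melon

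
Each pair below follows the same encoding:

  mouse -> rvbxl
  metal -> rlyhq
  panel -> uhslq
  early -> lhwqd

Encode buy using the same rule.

gbd

The rule splits by letter class: vowels +7, consonants +5.
On buy: b(cons)+5=g, u(vowel)+7=b, y(cons)+5=d.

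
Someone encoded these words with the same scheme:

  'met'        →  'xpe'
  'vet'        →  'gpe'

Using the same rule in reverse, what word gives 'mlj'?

bay

Compare letters: m→x is +11, e→p is +11, t→e is +11 — a constant shift. Each letter is shifted forward by 11 in the alphabet (a Caesar shift of +11).
Decoding mlj: m−11=b, l−11=a, j−11=y.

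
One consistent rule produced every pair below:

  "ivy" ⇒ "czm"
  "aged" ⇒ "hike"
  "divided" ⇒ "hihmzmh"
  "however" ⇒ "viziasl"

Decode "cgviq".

mercy

Read the word backwards and shift each letter +4.
Reversing it on cgviq: shift back: c−4=y, g−4=c, v−4=r, i−4=e, q−4=m → ycrem; then reverse → mercy.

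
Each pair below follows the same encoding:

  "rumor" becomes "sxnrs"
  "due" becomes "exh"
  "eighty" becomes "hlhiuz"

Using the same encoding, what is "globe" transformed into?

hmrch

The shift depends on letter class: consonant r→s is +1, but vowel u→x is +3. Vowels shift forward by 3 and consonants shift forward by 1.
On globe: g(cons)+1=h, l(cons)+1=m, o(vowel)+3=r, b(cons)+1=c, e(vowel)+3=h.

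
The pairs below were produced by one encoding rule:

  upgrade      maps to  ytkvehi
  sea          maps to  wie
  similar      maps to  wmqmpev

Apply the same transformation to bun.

fyr

Compare letters: u→y is +4, p→t is +4, g→k is +4 — a constant shift. This is a Caesar cipher with shift 4.
For bun: b+4=f, u+4=y, n+4=r.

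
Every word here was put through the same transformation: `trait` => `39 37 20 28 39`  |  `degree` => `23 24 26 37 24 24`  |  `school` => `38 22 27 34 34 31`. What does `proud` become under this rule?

35 37 34 40 23

The number is (letter's place in the alphabet, a=1) + 19.
For proud: p=16→35, r=18→37, o=15→34, u=21→40, d=4→23.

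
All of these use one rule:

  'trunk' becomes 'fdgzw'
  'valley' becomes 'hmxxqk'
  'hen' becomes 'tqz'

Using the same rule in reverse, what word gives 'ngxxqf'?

bullet

Compare letters: t→f is +12, r→d is +12, u→g is +12 — a constant shift. Every letter moves 12 places later in the alphabet, wrapping around z→a.
Reversing it on ngxxqf: n−12=b, g−12=u, x−12=l, x−12=l, q−12=e, f−12=t.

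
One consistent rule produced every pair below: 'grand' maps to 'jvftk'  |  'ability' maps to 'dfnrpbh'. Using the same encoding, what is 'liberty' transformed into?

omgkybh

In grand: g→j is +3, r→v is +4, a→f is +5, n→t is +6 — the shift increases by 1 each position. Letter i (0-indexed) is shifted by i+3, so successive shifts are 3, 4, 5, ….
Applying it to liberty: l+3=o, i+4=m, b+5=g, e+6=k, r+7=y, t+8=b, y+9=h.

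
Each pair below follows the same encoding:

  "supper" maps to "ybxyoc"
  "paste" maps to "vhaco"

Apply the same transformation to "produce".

In supper: s→y is +6, u→b is +7, p→x is +8, p→y is +9 — the shift increases by 1 each position. The shift increases by 1 at each position, starting from +6: 6, 7, 8, ….
Applying it to produce: p+6=v, r+7=y, o+8=w, d+9=m, u+10=e, c+11=n, e+12=q.

vywmenq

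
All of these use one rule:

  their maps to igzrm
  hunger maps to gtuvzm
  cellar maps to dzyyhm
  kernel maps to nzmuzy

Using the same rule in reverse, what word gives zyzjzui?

element

Each letter's alphabet position (a=0..z=25) is mapped through 11·x+7 mod 26 — an affine cipher.
Reversing it on zyzjzui: z(25)→19·(25−7)≡4=e; y(24)→19·(24−7)≡11=l; z(25)→19·(25−7)≡4=e; j(9)→19·(9−7)≡12=m; z(25)→19·(25−7)≡4=e; u(20)→19·(20−7)≡13=n; i(8)→19·(8−7)≡19=t (all mod 26).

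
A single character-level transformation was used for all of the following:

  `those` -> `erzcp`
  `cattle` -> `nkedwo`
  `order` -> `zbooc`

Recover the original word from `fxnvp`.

Shifts by position in those: pos 0: t→e (+11), pos 1: h→r (+10), pos 2: o→z (+11), pos 3: s→c (+10) — repeating every 2. A repeating key of period 2 is used — shifts +11, +10 over and over.
Reversing it on fxnvp: f−11=u, x−10=n, n−11=c, v−10=l, p−11=e.

uncle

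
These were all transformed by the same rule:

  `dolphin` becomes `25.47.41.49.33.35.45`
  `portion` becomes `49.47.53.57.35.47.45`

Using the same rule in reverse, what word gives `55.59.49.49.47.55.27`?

d(#4)→25 and o(#15)→47: differences scale by 2, so n = 2·pos + 17. Each letter becomes 2×(its alphabet position, a=1..z=26) + 17.
Reversing it on 55.59.49.49.47.55.27: 55→(55−17)÷2=19=s, 59→(59−17)÷2=21=u, 49→(49−17)÷2=16=p, 49→(49−17)÷2=16=p, 47→(47−17)÷2=15=o, 55→(55−17)÷2=19=s, 27→(27−17)÷2=5=e.

suppose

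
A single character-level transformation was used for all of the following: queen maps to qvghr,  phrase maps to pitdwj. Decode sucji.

In queen: q→q is +0, u→v is +1, e→g is +2, e→h is +3 — the shift increases by 1 each position. Letter i (0-indexed) is shifted by i+0, so successive shifts are 0, 1, 2, ….
Reversing it on sucji: s−0=s, u−1=t, c−2=a, j−3=g, i−4=e.

stage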